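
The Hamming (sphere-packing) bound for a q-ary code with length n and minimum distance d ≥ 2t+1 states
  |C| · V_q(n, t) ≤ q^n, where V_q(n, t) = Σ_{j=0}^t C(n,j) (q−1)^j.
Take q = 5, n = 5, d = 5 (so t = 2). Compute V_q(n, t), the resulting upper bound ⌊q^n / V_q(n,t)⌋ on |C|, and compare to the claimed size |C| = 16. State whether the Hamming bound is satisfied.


V_q(n, t) = 181, q^n = 3125, Hamming bound = 17, |C| = 16 ≤ bound (satisfied).

Step 1: Compute V_q(n, t) = Σ_{j=0}^2 C(n, j) (q−1)^j.
  j = 0: C(5,0)·(4)^0 = 1·1 = 1.
  j = 1: C(5,1)·(4)^1 = 5·4 = 20.
  j = 2: C(5,2)·(4)^2 = 10·16 = 160.
  V_q(n, t) = 1 + 20 + 160 = 181.
Step 2: q^n = 5^5 = 3125.
Step 3: Hamming bound ⌊q^n / V_q(n,t)⌋ = ⌊3125/181⌋ = 17.
Step 4: Compare |C| = 16 to 17: satisfied.
The claimed |C| lies below the Hamming bound.


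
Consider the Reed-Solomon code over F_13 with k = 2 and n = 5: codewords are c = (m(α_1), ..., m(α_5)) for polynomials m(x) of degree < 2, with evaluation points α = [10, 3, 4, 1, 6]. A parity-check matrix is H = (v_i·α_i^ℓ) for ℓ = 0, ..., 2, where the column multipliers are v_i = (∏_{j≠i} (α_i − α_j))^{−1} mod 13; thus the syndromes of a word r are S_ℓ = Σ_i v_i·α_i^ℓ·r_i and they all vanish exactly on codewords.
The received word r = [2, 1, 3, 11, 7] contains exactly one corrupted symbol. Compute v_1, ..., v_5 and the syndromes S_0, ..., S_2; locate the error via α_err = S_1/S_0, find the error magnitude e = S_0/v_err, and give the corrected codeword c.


S = (4, 4, 4), error at position 4, error magnitude e = 1, c = [2, 1, 3, 10, 7].

Step 1: column multipliers v_i = (∏_{j≠i}(α_i − α_j))^{−1} mod 13.
  i = 1 (α = 10): (10−3)(10−4)(10−1)(10−6) = 7·6·9·4 = 1512 ≡ 4, so v_1 = 4^{−1} = 10 (mod 13).
  i = 2 (α = 3): (3−10)(3−4)(3−1)(3−6) = (−7)·(−1)·2·(−3) = −42 ≡ 10, so v_2 = 10^{−1} = 4 (mod 13).
  i = 3 (α = 4): (4−10)(4−3)(4−1)(4−6) = (−6)·1·3·(−2) = 36 ≡ 10, so v_3 = 10^{−1} = 4 (mod 13).
  i = 4 (α = 1): (1−10)(1−3)(1−4)(1−6) = (−9)·(−2)·(−3)·(−5) = 270 ≡ 10, so v_4 = 10^{−1} = 4 (mod 13).
  i = 5 (α = 6): (6−10)(6−3)(6−4)(6−1) = (−4)·3·2·5 = −120 ≡ 10, so v_5 = 10^{−1} = 4 (mod 13).
  v = [10, 4, 4, 4, 4].
Step 2: syndromes of r = [2, 1, 3, 11, 7] (all sums mod 13).
  S_0 = Σ v_i r_i = 10·2 + 4·1 + 4·3 + 4·11 + 4·7 = 108 ≡ 4.
  S_1 = Σ v_i α_i r_i = 10·10·2 + 4·3·1 + 4·4·3 + 4·1·11 + 4·6·7 = 472 ≡ 4.
  α_i^2 mod 13 = [9, 9, 3, 1, 10].
  S_2 = Σ v_i α_i^2 r_i = 10·9·2 + 4·9·1 + 4·3·3 + 4·1·11 + 4·10·7 = 576 ≡ 4.
  S = (4, 4, 4) ≠ 0, so r is not a codeword (an error is present).
Step 3: locate the error. For a single error e at position i, S_ℓ = v_i·e·α_i^ℓ, so α_err = S_1/S_0.
  S_0^{−1} = 4^{−1} = 10 (mod 13), so α_err = 4·10 = 40 ≡ 1 = α_4. Error position i = 4.
  Consistency check: S_2/S_1 = 4·10 = 40 ≡ 1 = α_err ✓ (single-error assumption holds).
Step 4: error magnitude e = S_0/v_4 = S_0·∏_{j≠4}(α_4 − α_j) = 4·10 = 40 ≡ 1 (mod 13).
Step 5: correct position 4: c_4 = r_4 − e = 11 − 1 ≡ 10 (mod 13). Hence c = [2, 1, 3, 10, 7].
  Check: interpolating c through the α_i gives m(x) = 8 + 2·x (degree < 2) with m(α_i) = c_i for every i, so c is indeed a codeword.


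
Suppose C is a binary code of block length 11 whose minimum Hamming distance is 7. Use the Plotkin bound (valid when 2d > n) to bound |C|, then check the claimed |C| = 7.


Plotkin bound M ≤ 4; given |C| = 7 > bound (violated).

Check applicability: 2d = 14, n = 11.
2d − n = 3 > 0, so Plotkin applies.
Compute d/(2d−n) = 7/3 ≈ 2.3333.
⌊d/(2d−n)⌋ = 2.
Plotkin bound: M ≤ 2·2 = 4.
Given |C| = 7, check: VIOLATED.
This |C| is above the Plotkin bound, so no binary code with n = 11, d = 7 and 7 codewords exists.


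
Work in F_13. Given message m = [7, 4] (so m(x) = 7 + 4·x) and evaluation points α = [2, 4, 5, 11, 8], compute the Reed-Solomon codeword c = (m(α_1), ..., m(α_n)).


c = [2, 10, 1, 12, 0]

Message polynomial: m(x) = 7 + 4·x (mod 13).
For each evaluation point α_i, compute m(α_i) mod 13:
  α_1 = 2: Horner steps 4 → 2, so m(2) = 2.
  α_2 = 4: Horner steps 4 → 10, so m(4) = 10.
  α_3 = 5: Horner steps 4 → 1, so m(5) = 1.
  α_4 = 11: Horner steps 4 → 12, so m(11) = 12.
  α_5 = 8: Horner steps 4 → 0, so m(8) = 0.
Codeword c = [2, 10, 1, 12, 0] ∈ F_13^5.


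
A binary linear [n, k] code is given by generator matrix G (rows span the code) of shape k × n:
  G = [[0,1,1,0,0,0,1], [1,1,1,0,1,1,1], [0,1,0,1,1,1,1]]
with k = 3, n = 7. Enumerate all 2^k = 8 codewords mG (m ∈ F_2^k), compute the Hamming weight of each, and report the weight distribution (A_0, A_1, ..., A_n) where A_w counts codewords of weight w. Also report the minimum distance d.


Weight distribution: A_0 = 1, A_3 = 3, A_4 = 2, A_5 = 1, A_6 = 1. Minimum distance d = 3.

Enumerate all 2^3 = 8 messages m ∈ F_2^3.
For each, compute codeword c = mG in F_2^7, then tally its weight.
  m = 000 → c = 0000000, weight = 0.
  m = 100 → c = 0110001, weight = 3.
  m = 010 → c = 1110111, weight = 6.
  m = 110 → c = 1000110, weight = 3.
  m = 001 → c = 0101111, weight = 5.
  m = 101 → c = 0011110, weight = 4.
  m = 011 → c = 1011000, weight = 3.
  m = 111 → c = 1101001, weight = 4.
Tally weights:
  weight 0: 1 codewords.
  weight 3: 3 codewords.
  weight 4: 2 codewords.
  weight 5: 1 codewords.
  weight 6: 1 codewords.
Minimum distance d = smallest w > 0 with A_w > 0 = 3.
Sanity: Σ A_w = 8 = 2^3 = 8 ✓.


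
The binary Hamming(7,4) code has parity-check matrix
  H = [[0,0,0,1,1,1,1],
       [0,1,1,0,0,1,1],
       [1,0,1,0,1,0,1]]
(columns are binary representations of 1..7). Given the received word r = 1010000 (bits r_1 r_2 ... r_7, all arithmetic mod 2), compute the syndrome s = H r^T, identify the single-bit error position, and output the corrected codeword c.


s = (0, 1, 0)^T, error position = 2, corrected codeword c = 1110000

Compute s = H r^T mod 2 one row at a time:
  s_1 = 0 + 0 + 0 + 0 = 0 ≡ 0 (mod 2).
  s_2 = 0 + 1 + 0 + 0 = 1 ≡ 1 (mod 2).
  s_3 = 1 + 1 + 0 + 0 = 2 ≡ 0 (mod 2).
s = (0, 1, 0)^T — this equals column 2 of H (binary 010), so error is at position 2.
Correct: flip bit 2 of r = 1010000 to get c = 1110000.


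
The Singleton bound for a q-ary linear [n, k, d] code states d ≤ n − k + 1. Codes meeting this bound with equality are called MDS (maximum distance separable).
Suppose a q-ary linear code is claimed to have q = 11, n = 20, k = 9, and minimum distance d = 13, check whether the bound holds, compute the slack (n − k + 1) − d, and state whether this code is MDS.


Singleton RHS = n − k + 1 = 12, slack = -1, bound violated (no such code; not MDS).

Singleton bound: d ≤ n − k + 1.
Here n = 20, k = 9, so n − k + 1 = 12.
Given d = 13, check d ≤ 12: NO.
Slack = (n − k + 1) − d = -1.
The slack is negative: d = 13 exceeds n − k + 1 = 12 by 1, so the Singleton bound is violated and no linear [20, 9, 13]_11 code can exist. In particular it is not MDS (MDS requires d = n − k + 1 exactly).
Description: the claimed parameters are [20, 9, 13]_11; such a code would be impossible (violates the Singleton bound).


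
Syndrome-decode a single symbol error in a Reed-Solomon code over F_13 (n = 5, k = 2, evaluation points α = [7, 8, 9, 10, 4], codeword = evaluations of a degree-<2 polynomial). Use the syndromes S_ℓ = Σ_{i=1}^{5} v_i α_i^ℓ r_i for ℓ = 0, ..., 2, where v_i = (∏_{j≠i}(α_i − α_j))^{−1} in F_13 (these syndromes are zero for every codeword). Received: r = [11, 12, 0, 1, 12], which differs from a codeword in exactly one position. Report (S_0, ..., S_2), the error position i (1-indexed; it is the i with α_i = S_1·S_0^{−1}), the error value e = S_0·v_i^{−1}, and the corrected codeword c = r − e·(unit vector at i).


S = (12, 9, 10), error at position 5, error magnitude e = 4, c = [11, 12, 0, 1, 8].

Step 1: column multipliers v_i = (∏_{j≠i}(α_i − α_j))^{−1} mod 13.
  i = 1 (α = 7): (7−8)(7−9)(7−10)(7−4) = (−1)·(−2)·(−3)·3 = −18 ≡ 8, so v_1 = 8^{−1} = 5 (mod 13).
  i = 2 (α = 8): (8−7)(8−9)(8−10)(8−4) = 1·(−1)·(−2)·4 = 8 ≡ 8, so v_2 = 8^{−1} = 5 (mod 13).
  i = 3 (α = 9): (9−7)(9−8)(9−10)(9−4) = 2·1·(−1)·5 = −10 ≡ 3, so v_3 = 3^{−1} = 9 (mod 13).
  i = 4 (α = 10): (10−7)(10−8)(10−9)(10−4) = 3·2·1·6 = 36 ≡ 10, so v_4 = 10^{−1} = 4 (mod 13).
  i = 5 (α = 4): (4−7)(4−8)(4−9)(4−10) = (−3)·(−4)·(−5)·(−6) = 360 ≡ 9, so v_5 = 9^{−1} = 3 (mod 13).
  v = [5, 5, 9, 4, 3].
Step 2: syndromes of r = [11, 12, 0, 1, 12] (all sums mod 13).
  S_0 = Σ v_i r_i = 5·11 + 5·12 + 9·0 + 4·1 + 3·12 = 155 ≡ 12.
  S_1 = Σ v_i α_i r_i = 5·7·11 + 5·8·12 + 9·9·0 + 4·10·1 + 3·4·12 = 1049 ≡ 9.
  α_i^2 mod 13 = [10, 12, 3, 9, 3].
  S_2 = Σ v_i α_i^2 r_i = 5·10·11 + 5·12·12 + 9·3·0 + 4·9·1 + 3·3·12 = 1414 ≡ 10.
  S = (12, 9, 10) ≠ 0, so r is not a codeword (an error is present).
Step 3: locate the error. For a single error e at position i, S_ℓ = v_i·e·α_i^ℓ, so α_err = S_1/S_0.
  S_0^{−1} = 12^{−1} = 12 (mod 13), so α_err = 9·12 = 108 ≡ 4 = α_5. Error position i = 5.
  Consistency check: S_2/S_1 = 10·3 = 30 ≡ 4 = α_err ✓ (single-error assumption holds).
Step 4: error magnitude e = S_0/v_5 = S_0·∏_{j≠5}(α_5 − α_j) = 12·9 = 108 ≡ 4 (mod 13).
Step 5: correct position 5: c_5 = r_5 − e = 12 − 4 ≡ 8 (mod 13). Hence c = [11, 12, 0, 1, 8].
  Check: interpolating c through the α_i gives m(x) = 4 + 1·x (degree < 2) with m(α_i) = c_i for every i, so c is indeed a codeword.


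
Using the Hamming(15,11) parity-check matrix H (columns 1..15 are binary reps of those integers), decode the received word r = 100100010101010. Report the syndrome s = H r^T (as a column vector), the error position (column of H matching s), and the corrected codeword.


s = (0, 1, 0, 1)^T, error position = 5, corrected codeword c = 100110010101010

Compute s = H r^T mod 2 one row at a time:
  s_1 = 1 + 0 + 1 + 0 + 1 + 0 + 1 + 0 = 4 ≡ 0 (mod 2).
  s_2 = 1 + 0 + 0 + 0 + 1 + 0 + 1 + 0 = 3 ≡ 1 (mod 2).
  s_3 = 0 + 0 + 0 + 0 + 1 + 0 + 1 + 0 = 2 ≡ 0 (mod 2).
  s_4 = 1 + 0 + 0 + 0 + 0 + 0 + 0 + 0 = 1 ≡ 1 (mod 2).
s = (0, 1, 0, 1)^T — this equals column 5 of H (binary 0101), so error is at position 5.
Correct: flip bit 5 of r = 100100010101010 to get c = 100110010101010.


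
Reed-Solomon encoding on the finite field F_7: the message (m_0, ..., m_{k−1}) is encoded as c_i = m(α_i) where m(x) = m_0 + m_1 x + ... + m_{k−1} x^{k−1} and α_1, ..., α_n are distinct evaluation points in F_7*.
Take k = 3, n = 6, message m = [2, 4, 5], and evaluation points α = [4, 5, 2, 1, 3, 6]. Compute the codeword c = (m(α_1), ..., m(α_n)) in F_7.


c = [0, 0, 2, 4, 3, 3]

Message polynomial: m(x) = 2 + 4·x + 5·x^2 (mod 7).
For each evaluation point α_i, compute m(α_i) mod 7:
  α_1 = 4: Horner steps 5 → 3 → 0, so m(4) = 0.
  α_2 = 5: Horner steps 5 → 1 → 0, so m(5) = 0.
  α_3 = 2: Horner steps 5 → 0 → 2, so m(2) = 2.
  α_4 = 1: Horner steps 5 → 2 → 4, so m(1) = 4.
  α_5 = 3: Horner steps 5 → 5 → 3, so m(3) = 3.
  α_6 = 6: Horner steps 5 → 6 → 3, so m(6) = 3.
Codeword c = [0, 0, 2, 4, 3, 3] ∈ F_7^6.


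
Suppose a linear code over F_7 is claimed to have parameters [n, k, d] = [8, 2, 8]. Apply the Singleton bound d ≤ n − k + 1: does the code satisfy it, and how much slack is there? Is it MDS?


Singleton RHS = n − k + 1 = 7, slack = -1, bound violated (no such code; not MDS).

Singleton bound: d ≤ n − k + 1.
Here n = 8, k = 2, so n − k + 1 = 7.
Given d = 8, check d ≤ 7: NO.
Slack = (n − k + 1) − d = -1.
The slack is negative: d = 8 exceeds n − k + 1 = 7 by 1, so the Singleton bound is violated and no linear [8, 2, 8]_7 code can exist. In particular it is not MDS (MDS requires d = n − k + 1 exactly).
Description: the claimed parameters are [8, 2, 8]_7; such a code would be impossible (violates the Singleton bound).


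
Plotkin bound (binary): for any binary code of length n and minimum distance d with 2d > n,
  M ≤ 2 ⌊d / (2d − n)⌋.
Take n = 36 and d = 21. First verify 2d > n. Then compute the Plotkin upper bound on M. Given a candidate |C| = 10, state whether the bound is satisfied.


Plotkin bound M ≤ 6; given |C| = 10 > bound (violated).

Check applicability: 2d = 42, n = 36.
2d − n = 6 > 0, so Plotkin applies.
Compute d/(2d−n) = 21/6 ≈ 3.5000.
⌊d/(2d−n)⌋ = 3.
Plotkin bound: M ≤ 2·3 = 6.
Given |C| = 10, check: VIOLATED.
This |C| is above the Plotkin bound, so no binary code with n = 36, d = 21 and 10 codewords exists.


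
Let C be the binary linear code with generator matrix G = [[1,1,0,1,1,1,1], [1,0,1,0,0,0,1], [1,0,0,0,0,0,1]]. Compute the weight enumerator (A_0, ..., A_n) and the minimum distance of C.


Weight distribution: A_0 = 1, A_1 = 1, A_2 = 1, A_3 = 1, A_4 = 1, A_5 = 1, A_6 = 1, A_7 = 1. Minimum distance d = 1.

Enumerate all 2^3 = 8 messages m ∈ F_2^3.
For each, compute codeword c = mG in F_2^7, then tally its weight.
  m = 000 → c = 0000000, weight = 0.
  m = 100 → c = 1101111, weight = 6.
  m = 010 → c = 1010001, weight = 3.
  m = 110 → c = 0111110, weight = 5.
  m = 001 → c = 1000001, weight = 2.
  m = 101 → c = 0101110, weight = 4.
  m = 011 → c = 0010000, weight = 1.
  m = 111 → c = 1111111, weight = 7.
Tally weights:
  weight 0: 1 codewords.
  weight 1: 1 codewords.
  weight 2: 1 codewords.
  weight 3: 1 codewords.
  weight 4: 1 codewords.
  weight 5: 1 codewords.
  weight 6: 1 codewords.
  weight 7: 1 codewords.
Minimum distance d = smallest w > 0 with A_w > 0 = 1.
Sanity: Σ A_w = 8 = 2^3 = 8 ✓.


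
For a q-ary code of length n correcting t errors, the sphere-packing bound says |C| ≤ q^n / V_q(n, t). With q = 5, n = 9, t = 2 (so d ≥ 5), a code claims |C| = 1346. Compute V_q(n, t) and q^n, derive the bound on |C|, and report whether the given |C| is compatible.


V_q(n, t) = 613, q^n = 1953125, Hamming bound = 3186, |C| = 1346 ≤ bound (satisfied).

Step 1: Compute V_q(n, t) = Σ_{j=0}^2 C(n, j) (q−1)^j.
  j = 0: C(9,0)·(4)^0 = 1·1 = 1.
  j = 1: C(9,1)·(4)^1 = 9·4 = 36.
  j = 2: C(9,2)·(4)^2 = 36·16 = 576.
  V_q(n, t) = 1 + 36 + 576 = 613.
Step 2: q^n = 5^9 = 1953125.
Step 3: Hamming bound ⌊q^n / V_q(n,t)⌋ = ⌊1953125/613⌋ = 3186.
Step 4: Compare |C| = 1346 to 3186: satisfied.
The claimed |C| lies below the Hamming bound.


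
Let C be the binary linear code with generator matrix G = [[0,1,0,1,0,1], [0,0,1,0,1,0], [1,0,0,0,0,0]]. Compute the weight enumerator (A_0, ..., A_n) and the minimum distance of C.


Weight distribution: A_0 = 1, A_1 = 1, A_2 = 1, A_3 = 2, A_4 = 1, A_5 = 1, A_6 = 1. Minimum distance d = 1.

Enumerate all 2^3 = 8 messages m ∈ F_2^3.
For each, compute codeword c = mG in F_2^6, then tally its weight.
  m = 000 → c = 000000, weight = 0.
  m = 100 → c = 010101, weight = 3.
  m = 010 → c = 001010, weight = 2.
  m = 110 → c = 011111, weight = 5.
  m = 001 → c = 100000, weight = 1.
  m = 101 → c = 110101, weight = 4.
  m = 011 → c = 101010, weight = 3.
  m = 111 → c = 111111, weight = 6.
Tally weights:
  weight 0: 1 codewords.
  weight 1: 1 codewords.
  weight 2: 1 codewords.
  weight 3: 2 codewords.
  weight 4: 1 codewords.
  weight 5: 1 codewords.
  weight 6: 1 codewords.
Minimum distance d = smallest w > 0 with A_w > 0 = 1.
Sanity: Σ A_w = 8 = 2^3 = 8 ✓.


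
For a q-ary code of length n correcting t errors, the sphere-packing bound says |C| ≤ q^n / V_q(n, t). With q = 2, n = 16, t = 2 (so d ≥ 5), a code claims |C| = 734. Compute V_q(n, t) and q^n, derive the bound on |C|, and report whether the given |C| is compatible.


V_q(n, t) = 137, q^n = 65536, Hamming bound = 478, |C| = 734 > bound (violated).

Step 1: Compute V_q(n, t) = Σ_{j=0}^2 C(n, j) (q−1)^j.
  j = 0: C(16,0)·(1)^0 = 1·1 = 1.
  j = 1: C(16,1)·(1)^1 = 16·1 = 16.
  j = 2: C(16,2)·(1)^2 = 120·1 = 120.
  V_q(n, t) = 1 + 16 + 120 = 137.
Step 2: q^n = 2^16 = 65536.
Step 3: Hamming bound ⌊q^n / V_q(n,t)⌋ = ⌊65536/137⌋ = 478.
Step 4: Compare |C| = 734 to 478: violated.
The claimed |C| lies above the Hamming bound, so no 2-ary code of length 16 with d ≥ 5 can have 734 codewords.


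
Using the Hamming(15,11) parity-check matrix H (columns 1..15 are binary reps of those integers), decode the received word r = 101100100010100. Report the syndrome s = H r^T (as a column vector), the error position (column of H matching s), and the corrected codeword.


s = (0, 1, 1, 1)^T, error position = 7, corrected codeword c = 101100000010100

Compute s = H r^T mod 2 one row at a time:
  s_1 = 0 + 0 + 0 + 1 + 0 + 1 + 0 + 0 = 2 ≡ 0 (mod 2).
  s_2 = 1 + 0 + 0 + 1 + 0 + 1 + 0 + 0 = 3 ≡ 1 (mod 2).
  s_3 = 0 + 1 + 0 + 1 + 0 + 1 + 0 + 0 = 3 ≡ 1 (mod 2).
  s_4 = 1 + 1 + 0 + 1 + 0 + 1 + 1 + 0 = 5 ≡ 1 (mod 2).
s = (0, 1, 1, 1)^T — this equals column 7 of H (binary 0111), so error is at position 7.
Correct: flip bit 7 of r = 101100100010100 to get c = 101100000010100.


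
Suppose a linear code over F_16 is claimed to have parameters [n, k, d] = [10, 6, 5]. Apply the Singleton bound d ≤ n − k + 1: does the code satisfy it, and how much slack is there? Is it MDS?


Singleton RHS = n − k + 1 = 5, slack = 0, bound satisfied, MDS.

Singleton bound: d ≤ n − k + 1.
Here n = 10, k = 6, so n − k + 1 = 5.
Given d = 5, check d ≤ 5: YES.
Slack = (n − k + 1) − d = 0.
The code is MDS (slack = 0).
Description: the claimed parameters are [10, 6, 5]_16; such a code would be MDS (meets Singleton bound).


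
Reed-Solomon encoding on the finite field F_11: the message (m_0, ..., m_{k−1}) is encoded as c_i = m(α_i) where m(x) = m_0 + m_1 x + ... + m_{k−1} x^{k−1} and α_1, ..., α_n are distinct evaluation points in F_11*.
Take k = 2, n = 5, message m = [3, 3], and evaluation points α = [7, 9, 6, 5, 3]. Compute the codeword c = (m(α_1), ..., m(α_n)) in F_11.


c = [2, 8, 10, 7, 1]

Message polynomial: m(x) = 3 + 3·x (mod 11).
For each evaluation point α_i, compute m(α_i) mod 11:
  α_1 = 7: Horner steps 3 → 2, so m(7) = 2.
  α_2 = 9: Horner steps 3 → 8, so m(9) = 8.
  α_3 = 6: Horner steps 3 → 10, so m(6) = 10.
  α_4 = 5: Horner steps 3 → 7, so m(5) = 7.
  α_5 = 3: Horner steps 3 → 1, so m(3) = 1.
Codeword c = [2, 8, 10, 7, 1] ∈ F_11^5.


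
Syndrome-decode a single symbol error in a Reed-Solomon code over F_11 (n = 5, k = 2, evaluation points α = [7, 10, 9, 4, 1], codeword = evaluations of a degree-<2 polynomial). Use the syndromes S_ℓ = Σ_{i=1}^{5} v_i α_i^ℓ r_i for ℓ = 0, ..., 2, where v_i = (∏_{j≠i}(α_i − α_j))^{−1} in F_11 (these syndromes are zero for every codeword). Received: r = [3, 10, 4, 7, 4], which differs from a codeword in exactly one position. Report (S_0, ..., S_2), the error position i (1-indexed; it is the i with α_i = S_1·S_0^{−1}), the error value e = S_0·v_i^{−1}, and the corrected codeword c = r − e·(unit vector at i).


S = (9, 9, 9), error at position 5, error magnitude e = 4, c = [3, 10, 4, 7, 0].

Step 1: column multipliers v_i = (∏_{j≠i}(α_i − α_j))^{−1} mod 11.
  i = 1 (α = 7): (7−10)(7−9)(7−4)(7−1) = (−3)·(−2)·3·6 = 108 ≡ 9, so v_1 = 9^{−1} = 5 (mod 11).
  i = 2 (α = 10): (10−7)(10−9)(10−4)(10−1) = 3·1·6·9 = 162 ≡ 8, so v_2 = 8^{−1} = 7 (mod 11).
  i = 3 (α = 9): (9−7)(9−10)(9−4)(9−1) = 2·(−1)·5·8 = −80 ≡ 8, so v_3 = 8^{−1} = 7 (mod 11).
  i = 4 (α = 4): (4−7)(4−10)(4−9)(4−1) = (−3)·(−6)·(−5)·3 = −270 ≡ 5, so v_4 = 5^{−1} = 9 (mod 11).
  i = 5 (α = 1): (1−7)(1−10)(1−9)(1−4) = (−6)·(−9)·(−8)·(−3) = 1296 ≡ 9, so v_5 = 9^{−1} = 5 (mod 11).
  v = [5, 7, 7, 9, 5].
Step 2: syndromes of r = [3, 10, 4, 7, 4] (all sums mod 11).
  S_0 = Σ v_i r_i = 5·3 + 7·10 + 7·4 + 9·7 + 5·4 = 196 ≡ 9.
  S_1 = Σ v_i α_i r_i = 5·7·3 + 7·10·10 + 7·9·4 + 9·4·7 + 5·1·4 = 1329 ≡ 9.
  α_i^2 mod 11 = [5, 1, 4, 5, 1].
  S_2 = Σ v_i α_i^2 r_i = 5·5·3 + 7·1·10 + 7·4·4 + 9·5·7 + 5·1·4 = 592 ≡ 9.
  S = (9, 9, 9) ≠ 0, so r is not a codeword (an error is present).
Step 3: locate the error. For a single error e at position i, S_ℓ = v_i·e·α_i^ℓ, so α_err = S_1/S_0.
  S_0^{−1} = 9^{−1} = 5 (mod 11), so α_err = 9·5 = 45 ≡ 1 = α_5. Error position i = 5.
  Consistency check: S_2/S_1 = 9·5 = 45 ≡ 1 = α_err ✓ (single-error assumption holds).
Step 4: error magnitude e = S_0/v_5 = S_0·∏_{j≠5}(α_5 − α_j) = 9·9 = 81 ≡ 4 (mod 11).
Step 5: correct position 5: c_5 = r_5 − e = 4 − 4 ≡ 0 (mod 11). Hence c = [3, 10, 4, 7, 0].
  Check: interpolating c through the α_i gives m(x) = 5 + 6·x (degree < 2) with m(α_i) = c_i for every i, so c is indeed a codeword.


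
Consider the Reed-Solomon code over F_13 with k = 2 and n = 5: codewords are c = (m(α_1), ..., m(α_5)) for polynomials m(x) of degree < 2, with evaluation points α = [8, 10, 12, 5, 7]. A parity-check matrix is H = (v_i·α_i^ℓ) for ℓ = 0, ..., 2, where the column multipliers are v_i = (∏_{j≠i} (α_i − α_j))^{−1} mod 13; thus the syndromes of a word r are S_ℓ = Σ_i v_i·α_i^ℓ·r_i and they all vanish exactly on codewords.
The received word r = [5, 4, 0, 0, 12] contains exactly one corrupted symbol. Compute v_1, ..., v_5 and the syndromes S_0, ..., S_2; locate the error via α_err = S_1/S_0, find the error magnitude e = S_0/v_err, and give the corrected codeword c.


S = (7, 6, 7), error at position 3, error magnitude e = 10, c = [5, 4, 3, 0, 12].

Step 1: column multipliers v_i = (∏_{j≠i}(α_i − α_j))^{−1} mod 13.
  i = 1 (α = 8): (8−10)(8−12)(8−5)(8−7) = (−2)·(−4)·3·1 = 24 ≡ 11, so v_1 = 11^{−1} = 6 (mod 13).
  i = 2 (α = 10): (10−8)(10−12)(10−5)(10−7) = 2·(−2)·5·3 = −60 ≡ 5, so v_2 = 5^{−1} = 8 (mod 13).
  i = 3 (α = 12): (12−8)(12−10)(12−5)(12−7) = 4·2·7·5 = 280 ≡ 7, so v_3 = 7^{−1} = 2 (mod 13).
  i = 4 (α = 5): (5−8)(5−10)(5−12)(5−7) = (−3)·(−5)·(−7)·(−2) = 210 ≡ 2, so v_4 = 2^{−1} = 7 (mod 13).
  i = 5 (α = 7): (7−8)(7−10)(7−12)(7−5) = (−1)·(−3)·(−5)·2 = −30 ≡ 9, so v_5 = 9^{−1} = 3 (mod 13).
  v = [6, 8, 2, 7, 3].
Step 2: syndromes of r = [5, 4, 0, 0, 12] (all sums mod 13).
  S_0 = Σ v_i r_i = 6·5 + 8·4 + 2·0 + 7·0 + 3·12 = 98 ≡ 7.
  S_1 = Σ v_i α_i r_i = 6·8·5 + 8·10·4 + 2·12·0 + 7·5·0 + 3·7·12 = 812 ≡ 6.
  α_i^2 mod 13 = [12, 9, 1, 12, 10].
  S_2 = Σ v_i α_i^2 r_i = 6·12·5 + 8·9·4 + 2·1·0 + 7·12·0 + 3·10·12 = 1008 ≡ 7.
  S = (7, 6, 7) ≠ 0, so r is not a codeword (an error is present).
Step 3: locate the error. For a single error e at position i, S_ℓ = v_i·e·α_i^ℓ, so α_err = S_1/S_0.
  S_0^{−1} = 7^{−1} = 2 (mod 13), so α_err = 6·2 = 12 ≡ 12 = α_3. Error position i = 3.
  Consistency check: S_2/S_1 = 7·11 = 77 ≡ 12 = α_err ✓ (single-error assumption holds).
Step 4: error magnitude e = S_0/v_3 = S_0·∏_{j≠3}(α_3 − α_j) = 7·7 = 49 ≡ 10 (mod 13).
Step 5: correct position 3: c_3 = r_3 − e = 0 − 10 ≡ 3 (mod 13). Hence c = [5, 4, 3, 0, 12].
  Check: interpolating c through the α_i gives m(x) = 9 + 6·x (degree < 2) with m(α_i) = c_i for every i, so c is indeed a codeword.


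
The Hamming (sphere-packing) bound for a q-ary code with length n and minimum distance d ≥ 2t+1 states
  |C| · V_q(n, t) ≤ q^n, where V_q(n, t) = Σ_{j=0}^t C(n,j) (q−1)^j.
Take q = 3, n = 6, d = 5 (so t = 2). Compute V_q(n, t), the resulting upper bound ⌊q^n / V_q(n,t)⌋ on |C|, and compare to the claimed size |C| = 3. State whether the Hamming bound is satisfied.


V_q(n, t) = 73, q^n = 729, Hamming bound = 9, |C| = 3 ≤ bound (satisfied).

Step 1: Compute V_q(n, t) = Σ_{j=0}^2 C(n, j) (q−1)^j.
  j = 0: C(6,0)·(2)^0 = 1·1 = 1.
  j = 1: C(6,1)·(2)^1 = 6·2 = 12.
  j = 2: C(6,2)·(2)^2 = 15·4 = 60.
  V_q(n, t) = 1 + 12 + 60 = 73.
Step 2: q^n = 3^6 = 729.
Step 3: Hamming bound ⌊q^n / V_q(n,t)⌋ = ⌊729/73⌋ = 9.
Step 4: Compare |C| = 3 to 9: satisfied.
The claimed |C| lies below the Hamming bound.


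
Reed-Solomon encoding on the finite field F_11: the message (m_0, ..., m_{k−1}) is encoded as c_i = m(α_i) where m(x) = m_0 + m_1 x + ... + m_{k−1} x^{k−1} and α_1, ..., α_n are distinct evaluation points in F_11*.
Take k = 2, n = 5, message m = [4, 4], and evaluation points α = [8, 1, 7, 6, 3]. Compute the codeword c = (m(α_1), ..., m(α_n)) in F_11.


c = [3, 8, 10, 6, 5]

Message polynomial: m(x) = 4 + 4·x (mod 11).
For each evaluation point α_i, compute m(α_i) mod 11:
  α_1 = 8: Horner steps 4 → 3, so m(8) = 3.
  α_2 = 1: Horner steps 4 → 8, so m(1) = 8.
  α_3 = 7: Horner steps 4 → 10, so m(7) = 10.
  α_4 = 6: Horner steps 4 → 6, so m(6) = 6.
  α_5 = 3: Horner steps 4 → 5, so m(3) = 5.
Codeword c = [3, 8, 10, 6, 5] ∈ F_11^5.


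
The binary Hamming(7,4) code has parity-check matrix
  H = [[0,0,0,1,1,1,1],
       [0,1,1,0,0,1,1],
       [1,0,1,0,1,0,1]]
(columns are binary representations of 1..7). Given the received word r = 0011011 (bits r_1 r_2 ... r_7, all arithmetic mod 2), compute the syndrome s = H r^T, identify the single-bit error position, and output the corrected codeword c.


s = (1, 1, 0)^T, error position = 6, corrected codeword c = 0011001

Compute s = H r^T mod 2 one row at a time:
  s_1 = 1 + 0 + 1 + 1 = 3 ≡ 1 (mod 2).
  s_2 = 0 + 1 + 1 + 1 = 3 ≡ 1 (mod 2).
  s_3 = 0 + 1 + 0 + 1 = 2 ≡ 0 (mod 2).
s = (1, 1, 0)^T — this equals column 6 of H (binary 110), so error is at position 6.
Correct: flip bit 6 of r = 0011011 to get c = 0011001.


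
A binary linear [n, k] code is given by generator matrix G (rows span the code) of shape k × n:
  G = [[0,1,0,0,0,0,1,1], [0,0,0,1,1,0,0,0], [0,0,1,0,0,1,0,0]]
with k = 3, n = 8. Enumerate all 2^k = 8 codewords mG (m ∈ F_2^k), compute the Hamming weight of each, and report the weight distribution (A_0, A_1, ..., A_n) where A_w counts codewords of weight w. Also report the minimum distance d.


Weight distribution: A_0 = 1, A_2 = 2, A_3 = 1, A_4 = 1, A_5 = 2, A_7 = 1. Minimum distance d = 2.

Enumerate all 2^3 = 8 messages m ∈ F_2^3.
For each, compute codeword c = mG in F_2^8, then tally its weight.
  m = 000 → c = 00000000, weight = 0.
  m = 100 → c = 01000011, weight = 3.
  m = 010 → c = 00011000, weight = 2.
  m = 110 → c = 01011011, weight = 5.
  m = 001 → c = 00100100, weight = 2.
  m = 101 → c = 01100111, weight = 5.
  m = 011 → c = 00111100, weight = 4.
  m = 111 → c = 01111111, weight = 7.
Tally weights:
  weight 0: 1 codewords.
  weight 2: 2 codewords.
  weight 3: 1 codewords.
  weight 4: 1 codewords.
  weight 5: 2 codewords.
  weight 7: 1 codewords.
Minimum distance d = smallest w > 0 with A_w > 0 = 2.
Sanity: Σ A_w = 8 = 2^3 = 8 ✓.


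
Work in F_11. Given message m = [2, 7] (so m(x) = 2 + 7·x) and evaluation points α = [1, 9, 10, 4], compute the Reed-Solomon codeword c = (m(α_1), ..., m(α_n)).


c = [9, 10, 6, 8]

Message polynomial: m(x) = 2 + 7·x (mod 11).
For each evaluation point α_i, compute m(α_i) mod 11:
  α_1 = 1: Horner steps 7 → 9, so m(1) = 9.
  α_2 = 9: Horner steps 7 → 10, so m(9) = 10.
  α_3 = 10: Horner steps 7 → 6, so m(10) = 6.
  α_4 = 4: Horner steps 7 → 8, so m(4) = 8.
Codeword c = [9, 10, 6, 8] ∈ F_11^4.


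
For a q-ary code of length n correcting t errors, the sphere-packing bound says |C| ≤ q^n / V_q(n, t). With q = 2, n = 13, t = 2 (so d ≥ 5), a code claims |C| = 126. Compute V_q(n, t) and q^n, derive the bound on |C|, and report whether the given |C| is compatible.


V_q(n, t) = 92, q^n = 8192, Hamming bound = 89, |C| = 126 > bound (violated).

Step 1: Compute V_q(n, t) = Σ_{j=0}^2 C(n, j) (q−1)^j.
  j = 0: C(13,0)·(1)^0 = 1·1 = 1.
  j = 1: C(13,1)·(1)^1 = 13·1 = 13.
  j = 2: C(13,2)·(1)^2 = 78·1 = 78.
  V_q(n, t) = 1 + 13 + 78 = 92.
Step 2: q^n = 2^13 = 8192.
Step 3: Hamming bound ⌊q^n / V_q(n,t)⌋ = ⌊8192/92⌋ = 89.
Step 4: Compare |C| = 126 to 89: violated.
The claimed |C| lies above the Hamming bound, so no 2-ary code of length 13 with d ≥ 5 can have 126 codewords.


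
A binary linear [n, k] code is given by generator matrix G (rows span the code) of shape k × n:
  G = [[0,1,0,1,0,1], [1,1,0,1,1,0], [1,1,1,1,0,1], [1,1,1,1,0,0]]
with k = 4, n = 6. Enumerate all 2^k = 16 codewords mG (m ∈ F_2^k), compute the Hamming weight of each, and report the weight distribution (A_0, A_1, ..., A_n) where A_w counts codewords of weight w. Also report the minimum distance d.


Weight distribution: A_0 = 1, A_1 = 1, A_2 = 4, A_3 = 4, A_4 = 3, A_5 = 3. Minimum distance d = 1.

Enumerate all 2^4 = 16 messages m ∈ F_2^4.
For each, compute codeword c = mG in F_2^6, then tally its weight.
  m = 0000 → c = 000000, weight = 0.
  m = 1000 → c = 010101, weight = 3.
  m = 0100 → c = 110110, weight = 4.
  m = 1100 → c = 100011, weight = 3.
  m = 0010 → c = 111101, weight = 5.
  m = 1010 → c = 101000, weight = 2.
  m = 0110 → c = 001011, weight = 3.
  m = 1110 → c = 011110, weight = 4.
  m = 0001 → c = 111100, weight = 4.
  m = 1001 → c = 101001, weight = 3.
  m = 0101 → c = 001010, weight = 2.
  m = 1101 → c = 011111, weight = 5.
  m = 0011 → c = 000001, weight = 1.
  m = 1011 → c = 010100, weight = 2.
  m = 0111 → c = 110111, weight = 5.
  m = 1111 → c = 100010, weight = 2.
Tally weights:
  weight 0: 1 codewords.
  weight 1: 1 codewords.
  weight 2: 4 codewords.
  weight 3: 4 codewords.
  weight 4: 3 codewords.
  weight 5: 3 codewords.
Minimum distance d = smallest w > 0 with A_w > 0 = 1.
Sanity: Σ A_w = 16 = 2^4 = 16 ✓.


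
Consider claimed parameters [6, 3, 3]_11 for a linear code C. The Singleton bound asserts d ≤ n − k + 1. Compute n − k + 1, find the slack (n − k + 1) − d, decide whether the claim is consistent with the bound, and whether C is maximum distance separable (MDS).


Singleton RHS = n − k + 1 = 4, slack = 1, bound satisfied, not MDS.

Singleton bound: d ≤ n − k + 1.
Here n = 6, k = 3, so n − k + 1 = 4.
Given d = 3, check d ≤ 4: YES.
Slack = (n − k + 1) − d = 1.
The code is NOT MDS (slack = 1 > 0).
Description: the claimed parameters are [6, 3, 3]_11; such a code would be non-MDS.


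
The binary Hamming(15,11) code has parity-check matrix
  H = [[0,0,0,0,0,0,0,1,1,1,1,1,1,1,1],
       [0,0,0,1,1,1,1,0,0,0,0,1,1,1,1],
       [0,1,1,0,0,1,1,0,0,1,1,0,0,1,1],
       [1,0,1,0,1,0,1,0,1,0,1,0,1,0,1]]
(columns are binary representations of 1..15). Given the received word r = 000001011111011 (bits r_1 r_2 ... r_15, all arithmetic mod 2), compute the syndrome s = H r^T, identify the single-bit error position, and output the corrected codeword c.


s = (1, 0, 1, 1)^T, error position = 11, corrected codeword c = 000001011101011

Compute s = H r^T mod 2 one row at a time:
  s_1 = 1 + 1 + 1 + 1 + 1 + 0 + 1 + 1 = 7 ≡ 1 (mod 2).
  s_2 = 0 + 0 + 1 + 0 + 1 + 0 + 1 + 1 = 4 ≡ 0 (mod 2).
  s_3 = 0 + 0 + 1 + 0 + 1 + 1 + 1 + 1 = 5 ≡ 1 (mod 2).
  s_4 = 0 + 0 + 0 + 0 + 1 + 1 + 0 + 1 = 3 ≡ 1 (mod 2).
s = (1, 0, 1, 1)^T — this equals column 11 of H (binary 1011), so error is at position 11.
Correct: flip bit 11 of r = 000001011111011 to get c = 000001011101011.


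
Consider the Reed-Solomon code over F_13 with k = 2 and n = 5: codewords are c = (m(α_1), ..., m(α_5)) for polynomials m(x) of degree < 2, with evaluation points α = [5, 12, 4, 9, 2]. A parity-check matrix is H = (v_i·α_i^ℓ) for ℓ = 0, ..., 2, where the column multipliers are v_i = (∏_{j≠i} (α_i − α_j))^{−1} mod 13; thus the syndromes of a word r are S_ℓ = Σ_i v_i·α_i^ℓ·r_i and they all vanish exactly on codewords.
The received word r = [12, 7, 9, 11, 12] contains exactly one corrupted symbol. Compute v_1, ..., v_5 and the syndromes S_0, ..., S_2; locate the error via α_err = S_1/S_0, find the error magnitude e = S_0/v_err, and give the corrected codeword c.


S = (12, 11, 9), error at position 5, error magnitude e = 9, c = [12, 7, 9, 11, 3].

Step 1: column multipliers v_i = (∏_{j≠i}(α_i − α_j))^{−1} mod 13.
  i = 1 (α = 5): (5−12)(5−4)(5−9)(5−2) = (−7)·1·(−4)·3 = 84 ≡ 6, so v_1 = 6^{−1} = 11 (mod 13).
  i = 2 (α = 12): (12−5)(12−4)(12−9)(12−2) = 7·8·3·10 = 1680 ≡ 3, so v_2 = 3^{−1} = 9 (mod 13).
  i = 3 (α = 4): (4−5)(4−12)(4−9)(4−2) = (−1)·(−8)·(−5)·2 = −80 ≡ 11, so v_3 = 11^{−1} = 6 (mod 13).
  i = 4 (α = 9): (9−5)(9−12)(9−4)(9−2) = 4·(−3)·5·7 = −420 ≡ 9, so v_4 = 9^{−1} = 3 (mod 13).
  i = 5 (α = 2): (2−5)(2−12)(2−4)(2−9) = (−3)·(−10)·(−2)·(−7) = 420 ≡ 4, so v_5 = 4^{−1} = 10 (mod 13).
  v = [11, 9, 6, 3, 10].
Step 2: syndromes of r = [12, 7, 9, 11, 12] (all sums mod 13).
  S_0 = Σ v_i r_i = 11·12 + 9·7 + 6·9 + 3·11 + 10·12 = 402 ≡ 12.
  S_1 = Σ v_i α_i r_i = 11·5·12 + 9·12·7 + 6·4·9 + 3·9·11 + 10·2·12 = 2169 ≡ 11.
  α_i^2 mod 13 = [12, 1, 3, 3, 4].
  S_2 = Σ v_i α_i^2 r_i = 11·12·12 + 9·1·7 + 6·3·9 + 3·3·11 + 10·4·12 = 2388 ≡ 9.
  S = (12, 11, 9) ≠ 0, so r is not a codeword (an error is present).
Step 3: locate the error. For a single error e at position i, S_ℓ = v_i·e·α_i^ℓ, so α_err = S_1/S_0.
  S_0^{−1} = 12^{−1} = 12 (mod 13), so α_err = 11·12 = 132 ≡ 2 = α_5. Error position i = 5.
  Consistency check: S_2/S_1 = 9·6 = 54 ≡ 2 = α_err ✓ (single-error assumption holds).
Step 4: error magnitude e = S_0/v_5 = S_0·∏_{j≠5}(α_5 − α_j) = 12·4 = 48 ≡ 9 (mod 13).
Step 5: correct position 5: c_5 = r_5 − e = 12 − 9 ≡ 3 (mod 13). Hence c = [12, 7, 9, 11, 3].
  Check: interpolating c through the α_i gives m(x) = 10 + 3·x (degree < 2) with m(α_i) = c_i for every i, so c is indeed a codeword.


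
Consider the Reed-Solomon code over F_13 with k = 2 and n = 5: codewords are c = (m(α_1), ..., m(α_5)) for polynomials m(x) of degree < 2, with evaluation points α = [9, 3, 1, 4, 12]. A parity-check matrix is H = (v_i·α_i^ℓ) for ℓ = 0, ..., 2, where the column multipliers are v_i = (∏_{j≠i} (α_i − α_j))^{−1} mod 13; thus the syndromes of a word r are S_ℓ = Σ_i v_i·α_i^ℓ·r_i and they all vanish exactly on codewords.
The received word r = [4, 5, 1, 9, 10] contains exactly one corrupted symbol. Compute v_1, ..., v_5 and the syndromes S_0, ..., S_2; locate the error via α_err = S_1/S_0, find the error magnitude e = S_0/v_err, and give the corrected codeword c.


S = (5, 7, 2), error at position 4, error magnitude e = 2, c = [4, 5, 1, 7, 10].

Step 1: column multipliers v_i = (∏_{j≠i}(α_i − α_j))^{−1} mod 13.
  i = 1 (α = 9): (9−3)(9−1)(9−4)(9−12) = 6·8·5·(−3) = −720 ≡ 8, so v_1 = 8^{−1} = 5 (mod 13).
  i = 2 (α = 3): (3−9)(3−1)(3−4)(3−12) = (−6)·2·(−1)·(−9) = −108 ≡ 9, so v_2 = 9^{−1} = 3 (mod 13).
  i = 3 (α = 1): (1−9)(1−3)(1−4)(1−12) = (−8)·(−2)·(−3)·(−11) = 528 ≡ 8, so v_3 = 8^{−1} = 5 (mod 13).
  i = 4 (α = 4): (4−9)(4−3)(4−1)(4−12) = (−5)·1·3·(−8) = 120 ≡ 3, so v_4 = 3^{−1} = 9 (mod 13).
  i = 5 (α = 12): (12−9)(12−3)(12−1)(12−4) = 3·9·11·8 = 2376 ≡ 10, so v_5 = 10^{−1} = 4 (mod 13).
  v = [5, 3, 5, 9, 4].
Step 2: syndromes of r = [4, 5, 1, 9, 10] (all sums mod 13).
  S_0 = Σ v_i r_i = 5·4 + 3·5 + 5·1 + 9·9 + 4·10 = 161 ≡ 5.
  S_1 = Σ v_i α_i r_i = 5·9·4 + 3·3·5 + 5·1·1 + 9·4·9 + 4·12·10 = 1034 ≡ 7.
  α_i^2 mod 13 = [3, 9, 1, 3, 1].
  S_2 = Σ v_i α_i^2 r_i = 5·3·4 + 3·9·5 + 5·1·1 + 9·3·9 + 4·1·10 = 483 ≡ 2.
  S = (5, 7, 2) ≠ 0, so r is not a codeword (an error is present).
Step 3: locate the error. For a single error e at position i, S_ℓ = v_i·e·α_i^ℓ, so α_err = S_1/S_0.
  S_0^{−1} = 5^{−1} = 8 (mod 13), so α_err = 7·8 = 56 ≡ 4 = α_4. Error position i = 4.
  Consistency check: S_2/S_1 = 2·2 = 4 ≡ 4 = α_err ✓ (single-error assumption holds).
Step 4: error magnitude e = S_0/v_4 = S_0·∏_{j≠4}(α_4 − α_j) = 5·3 = 15 ≡ 2 (mod 13).
Step 5: correct position 4: c_4 = r_4 − e = 9 − 2 ≡ 7 (mod 13). Hence c = [4, 5, 1, 7, 10].
  Check: interpolating c through the α_i gives m(x) = 12 + 2·x (degree < 2) with m(α_i) = c_i for every i, so c is indeed a codeword.


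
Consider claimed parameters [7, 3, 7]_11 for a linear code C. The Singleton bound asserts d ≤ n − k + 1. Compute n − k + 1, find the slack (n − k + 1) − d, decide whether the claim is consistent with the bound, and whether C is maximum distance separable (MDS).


Singleton RHS = n − k + 1 = 5, slack = -2, bound violated (no such code; not MDS).

Singleton bound: d ≤ n − k + 1.
Here n = 7, k = 3, so n − k + 1 = 5.
Given d = 7, check d ≤ 5: NO.
Slack = (n − k + 1) − d = -2.
The slack is negative: d = 7 exceeds n − k + 1 = 5 by 2, so the Singleton bound is violated and no linear [7, 3, 7]_11 code can exist. In particular it is not MDS (MDS requires d = n − k + 1 exactly).
Description: the claimed parameters are [7, 3, 7]_11; such a code would be impossible (violates the Singleton bound).


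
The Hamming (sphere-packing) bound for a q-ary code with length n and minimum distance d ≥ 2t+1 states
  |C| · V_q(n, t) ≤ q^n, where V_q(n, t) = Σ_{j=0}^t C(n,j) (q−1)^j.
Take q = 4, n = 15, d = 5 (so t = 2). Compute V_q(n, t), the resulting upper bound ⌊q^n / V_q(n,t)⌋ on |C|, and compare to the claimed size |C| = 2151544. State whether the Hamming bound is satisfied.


V_q(n, t) = 991, q^n = 1073741824, Hamming bound = 1083493, |C| = 2151544 > bound (violated).

Step 1: Compute V_q(n, t) = Σ_{j=0}^2 C(n, j) (q−1)^j.
  j = 0: C(15,0)·(3)^0 = 1·1 = 1.
  j = 1: C(15,1)·(3)^1 = 15·3 = 45.
  j = 2: C(15,2)·(3)^2 = 105·9 = 945.
  V_q(n, t) = 1 + 45 + 945 = 991.
Step 2: q^n = 4^15 = 1073741824.
Step 3: Hamming bound ⌊q^n / V_q(n,t)⌋ = ⌊1073741824/991⌋ = 1083493.
Step 4: Compare |C| = 2151544 to 1083493: violated.
The claimed |C| lies above the Hamming bound, so no 4-ary code of length 15 with d ≥ 5 can have 2151544 codewords.


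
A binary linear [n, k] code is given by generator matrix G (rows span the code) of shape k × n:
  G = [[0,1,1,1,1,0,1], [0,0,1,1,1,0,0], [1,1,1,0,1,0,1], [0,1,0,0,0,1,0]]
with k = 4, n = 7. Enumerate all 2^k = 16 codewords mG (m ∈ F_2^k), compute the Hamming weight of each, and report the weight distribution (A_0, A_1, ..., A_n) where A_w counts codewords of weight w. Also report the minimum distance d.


Weight distribution: A_0 = 1, A_2 = 4, A_3 = 2, A_4 = 3, A_5 = 6. Minimum distance d = 2.

Enumerate all 2^4 = 16 messages m ∈ F_2^4.
For each, compute codeword c = mG in F_2^7, then tally its weight.
  m = 0000 → c = 0000000, weight = 0.
  m = 1000 → c = 0111101, weight = 5.
  m = 0100 → c = 0011100, weight = 3.
  m = 1100 → c = 0100001, weight = 2.
  m = 0010 → c = 1110101, weight = 5.
  m = 1010 → c = 1001000, weight = 2.
  m = 0110 → c = 1101001, weight = 4.
  m = 1110 → c = 1010100, weight = 3.
  m = 0001 → c = 0100010, weight = 2.
  m = 1001 → c = 0011111, weight = 5.
  m = 0101 → c = 0111110, weight = 5.
  m = 1101 → c = 0000011, weight = 2.
  m = 0011 → c = 1010111, weight = 5.
  m = 1011 → c = 1101010, weight = 4.
  m = 0111 → c = 1001011, weight = 4.
  m = 1111 → c = 1110110, weight = 5.
Tally weights:
  weight 0: 1 codewords.
  weight 2: 4 codewords.
  weight 3: 2 codewords.
  weight 4: 3 codewords.
  weight 5: 6 codewords.
Minimum distance d = smallest w > 0 with A_w > 0 = 2.
Sanity: Σ A_w = 16 = 2^4 = 16 ✓.


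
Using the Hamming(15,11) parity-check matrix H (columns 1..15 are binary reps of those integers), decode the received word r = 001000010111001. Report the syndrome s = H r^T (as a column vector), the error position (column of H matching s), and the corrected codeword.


s = (1, 0, 0, 1)^T, error position = 9, corrected codeword c = 001000011111001

Compute s = H r^T mod 2 one row at a time:
  s_1 = 1 + 0 + 1 + 1 + 1 + 0 + 0 + 1 = 5 ≡ 1 (mod 2).
  s_2 = 0 + 0 + 0 + 0 + 1 + 0 + 0 + 1 = 2 ≡ 0 (mod 2).
  s_3 = 0 + 1 + 0 + 0 + 1 + 1 + 0 + 1 = 4 ≡ 0 (mod 2).
  s_4 = 0 + 1 + 0 + 0 + 0 + 1 + 0 + 1 = 3 ≡ 1 (mod 2).
s = (1, 0, 0, 1)^T — this equals column 9 of H (binary 1001), so error is at position 9.
Correct: flip bit 9 of r = 001000010111001 to get c = 001000011111001.
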